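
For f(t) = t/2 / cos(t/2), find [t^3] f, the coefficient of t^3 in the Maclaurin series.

1/16

Invert the denominator's series and multiply.
f(0) = 0
f′(0) = 1/2
f′′(0) = 0
f′′′(0) = 3/8
So c_3 = f′′′(0)/3! = 1/16.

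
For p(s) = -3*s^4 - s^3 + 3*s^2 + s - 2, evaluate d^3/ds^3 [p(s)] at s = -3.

210

The coefficient of (s + 3)^3 in the expansion is 35, so p′′′(-3) = 3! * (35) = 210.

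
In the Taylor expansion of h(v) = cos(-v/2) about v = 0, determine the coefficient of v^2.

-1/8

h(0) = 1
h′(0) = 0
h′′(0) = -1/4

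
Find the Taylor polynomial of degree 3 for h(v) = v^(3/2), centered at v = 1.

-(v - 1)^3/16 + 3*(v - 1)^2/8 + 3*(v - 1)/2 + 1

Compute the successive derivatives at the expansion point and divide by k!.
[(v - 1)^0] = 1;  [(v - 1)^1] = 3/2;  [(v - 1)^2] = 3/8;  [(v - 1)^3] = -1/16.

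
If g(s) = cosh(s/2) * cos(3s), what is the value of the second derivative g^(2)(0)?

-35/4

Multiply the two series term by term and collect like powers.
The coefficient of s^2 in the expansion is -35/8, so g′′(0) = 2! * (-35/8) = -35/4.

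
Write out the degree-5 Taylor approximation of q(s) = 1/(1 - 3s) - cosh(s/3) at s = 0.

243*s^5 + 157463*s^4/1944 + 27*s^3 + 161*s^2/18 + 3*s

Combine the two series term by term.
q(0) = 0
q′(0) = 3
q′′(0) = 161/9
q′′′(0) = 162
q^(4)(0) = 157463/81
q^(5)(0) = 29160
Dividing each by k! gives the coefficients c_0, ..., c_5.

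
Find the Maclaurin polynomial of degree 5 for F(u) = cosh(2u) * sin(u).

41*u^5/120 + 11*u^3/6 + u

Multiply the two series term by term and collect like powers.
F(0) = 0
F′(0) = 1
F′′(0) = 0
F′′′(0) = 11
F^(4)(0) = 0
F^(5)(0) = 41
Dividing each by k! gives the coefficients c_0, ..., c_5.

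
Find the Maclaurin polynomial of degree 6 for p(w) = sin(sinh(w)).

-w^5/15 + w

Let u equal the inner series; expand the outer function in u and truncate.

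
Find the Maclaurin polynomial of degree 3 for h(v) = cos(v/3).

h(0) = 1
h′(0) = 0
h′′(0) = -1/9
h′′′(0) = 0
The Taylor polynomial is Σ h^(k)(0)/k! · v^k.

1 - v^2/18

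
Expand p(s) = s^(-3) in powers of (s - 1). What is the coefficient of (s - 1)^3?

-10

p(1) = 1
p′(1) = -3
p′′(1) = 12
p′′′(1) = -60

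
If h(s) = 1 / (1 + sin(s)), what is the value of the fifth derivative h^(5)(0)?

Use the geometric series for the reciprocal, then substitute.
The coefficient of s^5 in the expansion is -61/120, so h^(5)(0) = 5! * (-61/120) = -61.

-61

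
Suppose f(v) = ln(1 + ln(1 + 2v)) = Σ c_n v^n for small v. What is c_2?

-4

Substitute the inner expansion into the outer series and collect powers.
[v^0] = 0;  [v^1] = 2;  [v^2] = -4.
So c_2 = f′′(0)/2! = -4.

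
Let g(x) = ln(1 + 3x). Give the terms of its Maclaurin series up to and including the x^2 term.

-9*x^2/2 + 3*x

[x^0] = 0;  [x^1] = 3;  [x^2] = -9/2.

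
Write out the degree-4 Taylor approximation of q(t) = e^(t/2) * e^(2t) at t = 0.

Multiply the two series term by term and collect like powers.

625*t^4/384 + 125*t^3/48 + 25*t^2/8 + 5*t/2 + 1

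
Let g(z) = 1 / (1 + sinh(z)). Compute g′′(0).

2

Expand as Σ (-1)^k u^k with u equal to the inner function's series.
The coefficient of z^2 in the expansion is 1, so g′′(0) = 2! * (1) = 2.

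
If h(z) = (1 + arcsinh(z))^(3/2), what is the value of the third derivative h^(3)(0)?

Let u equal the inner series; expand the outer function in u and truncate.
The coefficient of z^3 in the expansion is -5/16, so h′′′(0) = 3! * (-5/16) = -15/8.

-15/8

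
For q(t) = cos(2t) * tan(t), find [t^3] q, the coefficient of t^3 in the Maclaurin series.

-5/3

Expand each factor separately, then convolve coefficients.
q(0) = 0
q′(0) = 1
q′′(0) = 0
q′′′(0) = -10
So c_3 = q′′′(0)/3! = -5/3.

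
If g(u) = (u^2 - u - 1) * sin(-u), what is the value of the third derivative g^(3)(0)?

-7

Multiply each power in the prefactor through the base expansion.
The coefficient of u^3 in the expansion is -7/6, so g′′′(0) = 3! * (-7/6) = -7.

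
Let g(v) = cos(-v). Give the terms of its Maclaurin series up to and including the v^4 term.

v^4/24 - v^2/2 + 1

g(0) = 1
g′(0) = 0
g′′(0) = -1
g′′′(0) = 0
g^(4)(0) = 1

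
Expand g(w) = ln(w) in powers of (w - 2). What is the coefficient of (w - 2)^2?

-1/8

g(2) = ln(2)
g′(2) = 1/2
g′′(2) = -1/4
So c_2 = g′′(2)/2! = -1/8.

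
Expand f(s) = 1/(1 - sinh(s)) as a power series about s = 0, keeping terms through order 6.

Substitute the inner expansion into the outer series and collect powers.
[s^0] = 1;  [s^1] = 1;  [s^2] = 1;  [s^3] = 7/6;  [s^4] = 4/3;  [s^5] = 181/120;  [s^6] = 77/45.

77*s^6/45 + 181*s^5/120 + 4*s^4/3 + 7*s^3/6 + s^2 + s + 1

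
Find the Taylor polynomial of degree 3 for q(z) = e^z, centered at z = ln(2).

Differentiate repeatedly and evaluate at the center.
q(ln(2)) = 2
q′(ln(2)) = 2
q′′(ln(2)) = 2
q′′′(ln(2)) = 2
Dividing each by k! gives the coefficients c_0, ..., c_3.

(z - ln(2))^3/3 + (z - ln(2))^2 + 2*(z - ln(2)) + 2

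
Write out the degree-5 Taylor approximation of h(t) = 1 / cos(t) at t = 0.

Write the quotient as an unknown series and match coefficients against numerator = denominator · series.
h(0) = 1
h′(0) = 0
h′′(0) = 1
h′′′(0) = 0
h^(4)(0) = 5
h^(5)(0) = 0

5*t^4/24 + t^2/2 + 1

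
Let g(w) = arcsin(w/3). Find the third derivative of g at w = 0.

Differentiate repeatedly and evaluate at the center.
From the series, [w^3] g = 1/162; multiply by 3! = 6 to get 1/27.

1/27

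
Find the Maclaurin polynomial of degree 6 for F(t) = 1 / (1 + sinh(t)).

77*t^6/45 - 181*t^5/120 + 4*t^4/3 - 7*t^3/6 + t^2 - t + 1

Write 1/(1+u) = 1 - u + u^2 - u^3 + ... and substitute the series for u.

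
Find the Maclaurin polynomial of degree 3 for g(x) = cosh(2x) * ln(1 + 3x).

15*x^3 - 9*x^2/2 + 3*x

Expand each factor separately, then convolve coefficients.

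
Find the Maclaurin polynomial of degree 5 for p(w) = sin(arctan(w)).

Plug the Maclaurin series of the inner function into that of the outer and collect terms.
[w^0] = 0;  [w^1] = 1;  [w^2] = 0;  [w^3] = -1/2;  [w^4] = 0;  [w^5] = 3/8.

3*w^5/8 - w^3/2 + w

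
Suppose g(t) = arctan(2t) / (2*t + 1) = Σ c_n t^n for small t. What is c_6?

Use 1/(1 - r) = Σ r^k on the denominator, then take the Cauchy product.
g(0) = 0
g′(0) = 2
g′′(0) = -8
g′′′(0) = 32
g^(4)(0) = -256
g^(5)(0) = 3328
g^(6)(0) = -39936
So c_6 = g^(6)(0)/6! = -832/15.

-832/15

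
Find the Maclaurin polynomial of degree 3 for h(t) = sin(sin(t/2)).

-t^3/24 + t/2

Plug the Maclaurin series of the inner function into that of the outer and collect terms.
h(0) = 0
h′(0) = 1/2
h′′(0) = 0
h′′′(0) = -1/4
Then c_k = h^(k)(0)/k! gives each Taylor coefficient.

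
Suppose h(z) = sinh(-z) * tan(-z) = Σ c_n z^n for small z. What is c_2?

1

Multiply the two series term by term and collect like powers.
h(0) = 0
h′(0) = 0
h′′(0) = 2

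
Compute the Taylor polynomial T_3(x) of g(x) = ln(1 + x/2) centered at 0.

x^3/24 - x^2/8 + x/2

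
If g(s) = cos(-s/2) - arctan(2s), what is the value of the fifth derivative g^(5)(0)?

Add the two expansions coefficient-wise.
The coefficient of s^5 in the expansion is -32/5, so g^(5)(0) = 5! * (-32/5) = -768.

-768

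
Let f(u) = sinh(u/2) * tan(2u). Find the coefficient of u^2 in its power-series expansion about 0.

Take the Cauchy product of the two expansions.
f(0) = 0
f′(0) = 0
f′′(0) = 2

1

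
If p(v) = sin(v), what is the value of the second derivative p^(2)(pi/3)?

The coefficient of (v - pi/3)^2 in the expansion is -sqrt(3)/4, so p′′(pi/3) = 2! * (-sqrt(3)/4) = -sqrt(3)/2.

-sqrt(3)/2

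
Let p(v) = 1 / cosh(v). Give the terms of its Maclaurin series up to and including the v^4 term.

Write the quotient as an unknown series and match coefficients against numerator = denominator · series.
[v^0] = 1;  [v^1] = 0;  [v^2] = -1/2;  [v^3] = 0;  [v^4] = 5/24.

5*v^4/24 - v^2/2 + 1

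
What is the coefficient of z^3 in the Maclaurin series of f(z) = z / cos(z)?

1/2

Write the quotient as an unknown series and match coefficients against numerator = denominator · series.
f(0) = 0
f′(0) = 1
f′′(0) = 0
f′′′(0) = 3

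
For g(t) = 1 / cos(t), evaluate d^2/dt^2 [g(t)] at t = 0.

1

Invert the denominator's series and multiply.
The coefficient of t^2 in the expansion is 1/2, so g′′(0) = 2! * (1/2) = 1.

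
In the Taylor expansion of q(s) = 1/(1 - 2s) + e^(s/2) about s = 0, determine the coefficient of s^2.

33/8

Expand each term separately and add.
q(0) = 2
q′(0) = 5/2
q′′(0) = 33/4
Then c_k = q^(k)(0)/k! gives each Taylor coefficient.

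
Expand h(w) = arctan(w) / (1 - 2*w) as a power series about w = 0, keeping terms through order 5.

223*w^5/15 + 22*w^4/3 + 11*w^3/3 + 2*w^2 + w

Multiply the numerator's expansion by the denominator's geometric series.
h(0) = 0
h′(0) = 1
h′′(0) = 4
h′′′(0) = 22
h^(4)(0) = 176
h^(5)(0) = 1784
The Taylor polynomial is Σ h^(k)(0)/k! · w^k.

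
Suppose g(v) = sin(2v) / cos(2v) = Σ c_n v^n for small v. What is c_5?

64/15

Write the quotient as an unknown series and match coefficients against numerator = denominator · series.
g(0) = 0
g′(0) = 2
g′′(0) = 0
g′′′(0) = 16
g^(4)(0) = 0
g^(5)(0) = 512
So c_5 = g^(5)(0)/5! = 64/15.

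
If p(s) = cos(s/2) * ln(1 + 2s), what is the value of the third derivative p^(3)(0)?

29/2

Multiply the two series term by term and collect like powers.
From the series, [s^3] p = 29/12; multiply by 3! = 6 to get 29/2.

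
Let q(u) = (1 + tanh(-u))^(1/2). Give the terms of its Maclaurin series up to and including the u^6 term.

Let u equal the inner series; expand the outer function in u and truncate.

-721*u^6/46080 - 121*u^5/3840 + 17*u^4/384 + 5*u^3/48 - u^2/8 - u/2 + 1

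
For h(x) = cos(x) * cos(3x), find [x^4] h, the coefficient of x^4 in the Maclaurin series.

Expand each factor separately, then convolve coefficients.
So c_4 = h^(4)(0)/4! = 17/3.

17/3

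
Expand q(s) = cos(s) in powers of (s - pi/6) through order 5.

Use the known series and substitute for the argument.
q(pi/6) = sqrt(3)/2
q′(pi/6) = -1/2
q′′(pi/6) = -sqrt(3)/2
q′′′(pi/6) = 1/2
q^(4)(pi/6) = sqrt(3)/2
q^(5)(pi/6) = -1/2

-(s - pi/6)^5/240 + sqrt(3)*(s - pi/6)^4/48 + (s - pi/6)^3/12 - sqrt(3)*(s - pi/6)^2/4 - (s - pi/6)/2 + sqrt(3)/2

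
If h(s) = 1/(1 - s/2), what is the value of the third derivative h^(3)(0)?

The coefficient of s^3 in the expansion is 1/8, so h′′′(0) = 3! * (1/8) = 3/4.

3/4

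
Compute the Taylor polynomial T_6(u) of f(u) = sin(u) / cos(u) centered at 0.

Write the quotient as an unknown series and match coefficients against numerator = denominator · series.
f(0) = 0
f′(0) = 1
f′′(0) = 0
f′′′(0) = 2
f^(4)(0) = 0
f^(5)(0) = 16
f^(6)(0) = 0

2*u^5/15 + u^3/3 + u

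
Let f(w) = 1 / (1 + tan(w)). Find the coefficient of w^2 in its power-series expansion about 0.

Write 1/(1+u) = 1 - u + u^2 - u^3 + ... and substitute the series for u.
f(0) = 1
f′(0) = -1
f′′(0) = 2
So c_2 = f′′(0)/2! = 1.

1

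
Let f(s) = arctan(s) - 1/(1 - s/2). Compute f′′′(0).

-11/4

Add the two expansions coefficient-wise.
The coefficient of s^3 in the expansion is -11/24, so f′′′(0) = 3! * (-11/24) = -11/4.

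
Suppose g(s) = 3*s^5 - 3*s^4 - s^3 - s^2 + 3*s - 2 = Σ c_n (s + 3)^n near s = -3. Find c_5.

Apply the Taylor formula c_k = f^(k)(a)/k!.
[(s + 3)^0] = -965;  [(s + 3)^1] = 1521;  [(s + 3)^2] = -964;  [(s + 3)^3] = 305;  [(s + 3)^4] = -48;  [(s + 3)^5] = 3.
So c_5 = g^(5)(-3)/5! = 3.

3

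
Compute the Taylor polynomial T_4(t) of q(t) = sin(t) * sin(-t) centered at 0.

Expand each factor separately, then convolve coefficients.

t^4/3 - t^2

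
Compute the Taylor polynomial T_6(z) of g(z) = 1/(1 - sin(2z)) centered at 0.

1088*z^6/45 + 244*z^5/15 + 32*z^4/3 + 20*z^3/3 + 4*z^2 + 2*z + 1

Plug the Maclaurin series of the inner function into that of the outer and collect terms.
g(0) = 1
g′(0) = 2
g′′(0) = 8
g′′′(0) = 40
g^(4)(0) = 256
g^(5)(0) = 1952
g^(6)(0) = 17408
The Taylor polynomial is Σ g^(k)(0)/k! · z^k.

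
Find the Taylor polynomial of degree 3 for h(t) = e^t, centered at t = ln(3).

[(t - ln(3))^0] = 3;  [(t - ln(3))^1] = 3;  [(t - ln(3))^2] = 3/2;  [(t - ln(3))^3] = 1/2.

(t - ln(3))^3/2 + 3*(t - ln(3))^2/2 + 3*(t - ln(3)) + 3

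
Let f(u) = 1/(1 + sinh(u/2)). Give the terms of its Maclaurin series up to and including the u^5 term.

-181*u^5/3840 + u^4/12 - 7*u^3/48 + u^2/4 - u/2 + 1

Plug the Maclaurin series of the inner function into that of the outer and collect terms.
f(0) = 1
f′(0) = -1/2
f′′(0) = 1/2
f′′′(0) = -7/8
f^(4)(0) = 2
f^(5)(0) = -181/32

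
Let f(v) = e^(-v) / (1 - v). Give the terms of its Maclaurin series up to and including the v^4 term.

3*v^4/8 + v^3/3 + v^2/2 + 1

Multiply the numerator's expansion by the denominator's geometric series.
[v^0] = 1;  [v^1] = 0;  [v^2] = 1/2;  [v^3] = 1/3;  [v^4] = 3/8.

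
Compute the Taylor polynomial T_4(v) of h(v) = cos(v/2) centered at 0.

v^4/384 - v^2/8 + 1

h(0) = 1
h′(0) = 0
h′′(0) = -1/4
h′′′(0) = 0
h^(4)(0) = 1/16
Dividing each by k! gives the coefficients c_0, ..., c_4.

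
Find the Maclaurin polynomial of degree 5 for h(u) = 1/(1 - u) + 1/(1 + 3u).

-242*u^5 + 82*u^4 - 26*u^3 + 10*u^2 - 2*u + 2

Expand each term separately and add.
h(0) = 2
h′(0) = -2
h′′(0) = 20
h′′′(0) = -156
h^(4)(0) = 1968
h^(5)(0) = -29040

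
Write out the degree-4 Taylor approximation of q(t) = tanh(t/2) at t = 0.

-t^3/24 + t/2

q(0) = 0
q′(0) = 1/2
q′′(0) = 0
q′′′(0) = -1/4
q^(4)(0) = 0
Dividing each by k! gives the coefficients c_0, ..., c_4.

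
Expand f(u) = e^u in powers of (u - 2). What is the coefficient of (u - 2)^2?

f(2) = e^(2)
f′(2) = e^(2)
f′′(2) = e^(2)
Then c_k = f^(k)(2)/k! gives each Taylor coefficient.

e^(2)/2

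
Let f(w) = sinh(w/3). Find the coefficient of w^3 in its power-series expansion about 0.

1/162

f(0) = 0
f′(0) = 1/3
f′′(0) = 0
f′′′(0) = 1/27
The Taylor polynomial is Σ f^(k)(0)/k! · w^k.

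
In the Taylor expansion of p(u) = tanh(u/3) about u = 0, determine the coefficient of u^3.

-1/81

p(0) = 0
p′(0) = 1/3
p′′(0) = 0
p′′′(0) = -2/27
The Taylor polynomial is Σ p^(k)(0)/k! · u^k.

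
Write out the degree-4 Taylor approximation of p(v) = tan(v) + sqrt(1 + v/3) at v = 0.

Combine the two series term by term.
[v^0] = 1;  [v^1] = 7/6;  [v^2] = -1/72;  [v^3] = 145/432;  [v^4] = -5/10368.

-5*v^4/10368 + 145*v^3/432 - v^2/72 + 7*v/6 + 1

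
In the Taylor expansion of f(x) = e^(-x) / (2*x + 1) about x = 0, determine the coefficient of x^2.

Use 1/(1 - r) = Σ r^k on the denominator, then take the Cauchy product.
[x^0] = 1;  [x^1] = -3;  [x^2] = 13/2.
So c_2 = f′′(0)/2! = 13/2.

13/2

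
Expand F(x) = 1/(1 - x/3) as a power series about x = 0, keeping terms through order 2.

x^2/9 + x/3 + 1

F(0) = 1
F′(0) = 1/3
F′′(0) = 2/9
Dividing each by k! gives the coefficients c_0, ..., c_2.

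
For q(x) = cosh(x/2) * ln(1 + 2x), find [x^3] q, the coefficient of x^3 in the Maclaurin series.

35/12

Expand each factor separately, then convolve coefficients.
q(0) = 0
q′(0) = 2
q′′(0) = -4
q′′′(0) = 35/2
So c_3 = q′′′(0)/3! = 35/12.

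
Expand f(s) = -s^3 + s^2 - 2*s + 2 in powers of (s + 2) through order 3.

-(s + 2)^3 + 7*(s + 2)^2 - 18*(s + 2) + 18

f(-2) = 18
f′(-2) = -18
f′′(-2) = 14
f′′′(-2) = -6
Then c_k = f^(k)(-2)/k! gives each Taylor coefficient.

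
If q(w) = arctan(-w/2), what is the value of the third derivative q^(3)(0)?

1/4

Differentiate repeatedly and evaluate at the center.
From the series, [w^3] q = 1/24; multiply by 3! = 6 to get 1/4.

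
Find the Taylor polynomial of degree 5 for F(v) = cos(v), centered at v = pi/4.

-sqrt(2)*(v - pi/4)^5/240 + sqrt(2)*(v - pi/4)^4/48 + sqrt(2)*(v - pi/4)^3/12 - sqrt(2)*(v - pi/4)^2/4 - sqrt(2)*(v - pi/4)/2 + sqrt(2)/2

[(v - pi/4)^0] = sqrt(2)/2;  [(v - pi/4)^1] = -sqrt(2)/2;  [(v - pi/4)^2] = -sqrt(2)/4;  [(v - pi/4)^3] = sqrt(2)/12;  [(v - pi/4)^4] = sqrt(2)/48;  [(v - pi/4)^5] = -sqrt(2)/240.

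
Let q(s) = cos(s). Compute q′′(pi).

1

Compute the successive derivatives at the expansion point and divide by k!.
The coefficient of (s - pi)^2 in the expansion is 1/2, so q′′(pi) = 2! * (1/2) = 1.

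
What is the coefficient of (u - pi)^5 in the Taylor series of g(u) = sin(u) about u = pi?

-1/120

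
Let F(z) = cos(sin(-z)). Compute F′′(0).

Compose series: expand the inner function first, then feed it into the outer expansion.
The coefficient of z^2 in the expansion is -1/2, so F′′(0) = 2! * (-1/2) = -1.

-1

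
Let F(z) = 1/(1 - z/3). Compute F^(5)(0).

The coefficient of z^5 in the expansion is 1/243, so F^(5)(0) = 5! * (1/243) = 40/81.

40/81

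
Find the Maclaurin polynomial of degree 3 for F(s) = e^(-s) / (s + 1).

Expand 1/(denominator) as a geometric series and multiply by the numerator's series.
[s^0] = 1;  [s^1] = -2;  [s^2] = 5/2;  [s^3] = -8/3.

-8*s^3/3 + 5*s^2/2 - 2*s + 1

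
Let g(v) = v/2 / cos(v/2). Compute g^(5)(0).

25/32

Divide the numerator series by the denominator series (power-series long division).
From the series, [v^5] g = 5/768; multiply by 5! = 120 to get 25/32.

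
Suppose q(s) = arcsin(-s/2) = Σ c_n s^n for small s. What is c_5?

-3/1280

q(0) = 0
q′(0) = -1/2
q′′(0) = 0
q′′′(0) = -1/8
q^(4)(0) = 0
q^(5)(0) = -9/32
So c_5 = q^(5)(0)/5! = -3/1280.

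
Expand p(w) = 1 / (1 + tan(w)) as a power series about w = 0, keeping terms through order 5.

Expand as Σ (-1)^k u^k with u equal to the inner function's series.
[w^0] = 1;  [w^1] = -1;  [w^2] = 1;  [w^3] = -4/3;  [w^4] = 5/3;  [w^5] = -32/15.

-32*w^5/15 + 5*w^4/3 - 4*w^3/3 + w^2 - w + 1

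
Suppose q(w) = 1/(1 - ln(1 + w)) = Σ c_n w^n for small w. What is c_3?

Substitute the inner expansion into the outer series and collect powers.
q(0) = 1
q′(0) = 1
q′′(0) = 1
q′′′(0) = 2
So c_3 = q′′′(0)/3! = 1/3.

1/3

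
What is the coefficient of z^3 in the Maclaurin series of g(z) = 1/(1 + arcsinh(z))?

-5/6

Plug the Maclaurin series of the inner function into that of the outer and collect terms.
g(0) = 1
g′(0) = -1
g′′(0) = 2
g′′′(0) = -5
So c_3 = g′′′(0)/3! = -5/6.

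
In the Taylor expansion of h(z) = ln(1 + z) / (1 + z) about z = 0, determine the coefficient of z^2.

-3/2

Take the Cauchy product of the two expansions.
h(0) = 0
h′(0) = 1
h′′(0) = -3
Then c_k = h^(k)(0)/k! gives each Taylor coefficient.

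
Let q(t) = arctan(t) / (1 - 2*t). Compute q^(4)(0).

Expand 1/(denominator) as a geometric series and multiply by the numerator's series.
From the series, [t^4] q = 22/3; multiply by 4! = 24 to get 176.

176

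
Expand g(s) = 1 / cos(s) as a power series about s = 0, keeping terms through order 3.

Divide the numerator series by the denominator series (power-series long division).
g(0) = 1
g′(0) = 0
g′′(0) = 1
g′′′(0) = 0

s^2/2 + 1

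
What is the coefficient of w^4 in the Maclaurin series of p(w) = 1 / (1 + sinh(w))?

Write 1/(1+u) = 1 - u + u^2 - u^3 + ... and substitute the series for u.
p(0) = 1
p′(0) = -1
p′′(0) = 2
p′′′(0) = -7
p^(4)(0) = 32
Dividing each by k! gives the coefficients c_0, ..., c_4.

4/3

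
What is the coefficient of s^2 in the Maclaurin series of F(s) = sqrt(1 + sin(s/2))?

Plug the Maclaurin series of the inner function into that of the outer and collect terms.
F(0) = 1
F′(0) = 1/4
F′′(0) = -1/16
The Taylor polynomial is Σ F^(k)(0)/k! · s^k.

-1/32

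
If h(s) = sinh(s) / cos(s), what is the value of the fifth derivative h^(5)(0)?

Invert the denominator's series and multiply.
The coefficient of s^5 in the expansion is 3/10, so h^(5)(0) = 5! * (3/10) = 36.

36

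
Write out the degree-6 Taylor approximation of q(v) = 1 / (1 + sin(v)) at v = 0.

17*v^6/45 - 61*v^5/120 + 2*v^4/3 - 5*v^3/6 + v^2 - v + 1

Use the geometric series for the reciprocal, then substitute.
[v^0] = 1;  [v^1] = -1;  [v^2] = 1;  [v^3] = -5/6;  [v^4] = 2/3;  [v^5] = -61/120;  [v^6] = 17/45.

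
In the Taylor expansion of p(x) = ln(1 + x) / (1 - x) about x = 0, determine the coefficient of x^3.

5/6

Take the Cauchy product of the two expansions.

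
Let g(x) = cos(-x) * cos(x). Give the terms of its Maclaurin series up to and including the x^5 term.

x^4/3 - x^2 + 1

Expand each factor separately, then convolve coefficients.
g(0) = 1
g′(0) = 0
g′′(0) = -2
g′′′(0) = 0
g^(4)(0) = 8
g^(5)(0) = 0
Dividing each by k! gives the coefficients c_0, ..., c_5.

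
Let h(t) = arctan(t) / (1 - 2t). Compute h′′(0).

4

Expand each factor separately, then convolve coefficients.
The coefficient of t^2 in the expansion is 2, so h′′(0) = 2! * (2) = 4.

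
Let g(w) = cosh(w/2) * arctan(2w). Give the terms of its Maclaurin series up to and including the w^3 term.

-29*w^3/12 + 2*w

Take the Cauchy product of the two expansions.
[w^0] = 0;  [w^1] = 2;  [w^2] = 0;  [w^3] = -29/12.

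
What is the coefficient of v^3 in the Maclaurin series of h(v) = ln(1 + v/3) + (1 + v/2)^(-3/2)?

-2707/10368

Add the two expansions coefficient-wise.
h(0) = 1
h′(0) = -5/12
h′′(0) = 119/144
h′′′(0) = -2707/1728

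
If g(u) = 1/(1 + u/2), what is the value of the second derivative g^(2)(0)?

1/2

The coefficient of u^2 in the expansion is 1/4, so g′′(0) = 2! * (1/4) = 1/2.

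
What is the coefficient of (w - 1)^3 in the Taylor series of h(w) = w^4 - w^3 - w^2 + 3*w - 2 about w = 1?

[(w - 1)^0] = 0;  [(w - 1)^1] = 2;  [(w - 1)^2] = 2;  [(w - 1)^3] = 3.

3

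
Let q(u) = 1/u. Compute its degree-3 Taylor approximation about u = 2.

-(u - 2)^3/16 + (u - 2)^2/8 - (u - 2)/4 + 1/2

Differentiate repeatedly and evaluate at the center.
[(u - 2)^0] = 1/2;  [(u - 2)^1] = -1/4;  [(u - 2)^2] = 1/8;  [(u - 2)^3] = -1/16.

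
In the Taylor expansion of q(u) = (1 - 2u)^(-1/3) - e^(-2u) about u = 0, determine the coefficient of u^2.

-10/9

Combine the two series term by term.
[u^0] = 0;  [u^1] = 8/3;  [u^2] = -10/9.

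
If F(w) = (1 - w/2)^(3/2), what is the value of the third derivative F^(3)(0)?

The coefficient of w^3 in the expansion is 1/128, so F′′′(0) = 3! * (1/128) = 3/64.

3/64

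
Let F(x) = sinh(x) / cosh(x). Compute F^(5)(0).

16

Divide the numerator series by the denominator series (power-series long division).
The coefficient of x^5 in the expansion is 2/15, so F^(5)(0) = 5! * (2/15) = 16.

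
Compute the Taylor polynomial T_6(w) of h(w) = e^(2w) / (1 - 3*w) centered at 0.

Multiply the numerator's expansion by the denominator's geometric series.
h(0) = 1
h′(0) = 5
h′′(0) = 34
h′′′(0) = 314
h^(4)(0) = 3784
h^(5)(0) = 56792
h^(6)(0) = 1022320

12779*w^6/9 + 7099*w^5/15 + 473*w^4/3 + 157*w^3/3 + 17*w^2 + 5*w + 1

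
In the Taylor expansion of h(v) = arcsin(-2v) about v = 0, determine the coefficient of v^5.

Compute the successive derivatives at the expansion point and divide by k!.
h(0) = 0
h′(0) = -2
h′′(0) = 0
h′′′(0) = -8
h^(4)(0) = 0
h^(5)(0) = -288
So c_5 = h^(5)(0)/5! = -12/5.

-12/5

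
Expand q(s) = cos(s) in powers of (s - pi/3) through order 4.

(s - pi/3)^4/48 + sqrt(3)*(s - pi/3)^3/12 - (s - pi/3)^2/4 - sqrt(3)*(s - pi/3)/2 + 1/2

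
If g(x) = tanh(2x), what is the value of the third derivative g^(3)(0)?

-16

Use the known series and substitute for the argument.
From the series, [x^3] g = -8/3; multiply by 3! = 6 to get -16.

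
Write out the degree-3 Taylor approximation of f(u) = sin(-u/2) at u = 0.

Apply the Taylor formula c_k = f^(k)(a)/k!.
f(0) = 0
f′(0) = -1/2
f′′(0) = 0
f′′′(0) = 1/8

u^3/48 - u/2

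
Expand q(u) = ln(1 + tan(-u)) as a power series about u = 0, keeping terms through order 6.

-31*u^6/45 - 2*u^5/3 - 7*u^4/12 - 2*u^3/3 - u^2/2 - u

Compose series: expand the inner function first, then feed it into the outer expansion.
q(0) = 0
q′(0) = -1
q′′(0) = -1
q′′′(0) = -4
q^(4)(0) = -14
q^(5)(0) = -80
q^(6)(0) = -496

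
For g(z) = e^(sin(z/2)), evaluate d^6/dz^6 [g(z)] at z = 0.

Compose series: expand the inner function first, then feed it into the outer expansion.
The coefficient of z^6 in the expansion is -1/15360, so g^(6)(0) = 6! * (-1/15360) = -3/64.

-3/64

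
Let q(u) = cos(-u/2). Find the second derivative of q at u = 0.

Compute the successive derivatives at the expansion point and divide by k!.
From the series, [u^2] q = -1/8; multiply by 2! = 2 to get -1/4.

-1/4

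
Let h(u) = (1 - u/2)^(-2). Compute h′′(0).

3/2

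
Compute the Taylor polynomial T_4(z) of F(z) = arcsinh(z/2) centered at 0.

[z^0] = 0;  [z^1] = 1/2;  [z^2] = 0;  [z^3] = -1/48;  [z^4] = 0.

-z^3/48 + z/2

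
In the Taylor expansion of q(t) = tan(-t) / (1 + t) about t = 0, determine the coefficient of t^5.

-22/15

Take the Cauchy product of the two expansions.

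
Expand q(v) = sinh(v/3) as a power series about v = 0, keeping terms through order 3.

[v^0] = 0;  [v^1] = 1/3;  [v^2] = 0;  [v^3] = 1/162.

v^3/162 + v/3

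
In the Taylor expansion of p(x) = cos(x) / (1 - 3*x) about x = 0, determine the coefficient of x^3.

Multiply the numerator's expansion by the denominator's geometric series.

51/2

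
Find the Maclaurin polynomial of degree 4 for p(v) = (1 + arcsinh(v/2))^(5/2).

-85*v^4/2048 - 5*v^3/384 + 15*v^2/32 + 5*v/4 + 1

Compose series: expand the inner function first, then feed it into the outer expansion.
p(0) = 1
p′(0) = 5/4
p′′(0) = 15/16
p′′′(0) = -5/64
p^(4)(0) = -255/256
The Taylor polynomial is Σ p^(k)(0)/k! · v^k.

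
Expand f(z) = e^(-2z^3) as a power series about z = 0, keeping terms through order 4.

[z^0] = 1;  [z^1] = 0;  [z^2] = 0;  [z^3] = -2;  [z^4] = 0.

1 - 2*z^3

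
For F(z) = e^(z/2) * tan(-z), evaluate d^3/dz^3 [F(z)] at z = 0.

Write out both Maclaurin series and multiply, keeping only the needed powers.
The coefficient of z^3 in the expansion is -11/24, so F′′′(0) = 3! * (-11/24) = -11/4.

-11/4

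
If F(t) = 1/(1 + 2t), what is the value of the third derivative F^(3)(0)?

-48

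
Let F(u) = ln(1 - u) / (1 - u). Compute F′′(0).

-3

Multiply the two series term by term and collect like powers.
The coefficient of u^2 in the expansion is -3/2, so F′′(0) = 2! * (-3/2) = -3.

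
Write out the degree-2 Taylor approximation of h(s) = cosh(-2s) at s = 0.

2*s^2 + 1

Apply the Taylor formula c_k = f^(k)(a)/k!.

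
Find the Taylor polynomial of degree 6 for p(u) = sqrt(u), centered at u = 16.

-21*(u - 16)^6/4294967296 + 7*(u - 16)^5/67108864 - 5*(u - 16)^4/2097152 + (u - 16)^3/16384 - (u - 16)^2/512 + (u - 16)/8 + 4

Compute the successive derivatives at the expansion point and divide by k!.
p(16) = 4
p′(16) = 1/8
p′′(16) = -1/256
p′′′(16) = 3/8192
p^(4)(16) = -15/262144
p^(5)(16) = 105/8388608
p^(6)(16) = -945/268435456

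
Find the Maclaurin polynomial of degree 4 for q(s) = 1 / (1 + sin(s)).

2*s^4/3 - 5*s^3/6 + s^2 - s + 1

Use the geometric series for the reciprocal, then substitute.
q(0) = 1
q′(0) = -1
q′′(0) = 2
q′′′(0) = -5
q^(4)(0) = 16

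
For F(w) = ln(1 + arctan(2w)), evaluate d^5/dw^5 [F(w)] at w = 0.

256

Compose series: expand the inner function first, then feed it into the outer expansion.
The coefficient of w^5 in the expansion is 32/15, so F^(5)(0) = 5! * (32/15) = 256.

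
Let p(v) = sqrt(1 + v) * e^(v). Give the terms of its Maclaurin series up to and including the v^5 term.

107*v^5/3840 + 11*v^4/128 + 17*v^3/48 + 7*v^2/8 + 3*v/2 + 1

Multiply the two series term by term and collect like powers.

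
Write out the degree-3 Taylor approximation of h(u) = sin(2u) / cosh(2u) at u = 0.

Invert the denominator's series and multiply.
[u^0] = 0;  [u^1] = 2;  [u^2] = 0;  [u^3] = -16/3.

-16*u^3/3 + 2*u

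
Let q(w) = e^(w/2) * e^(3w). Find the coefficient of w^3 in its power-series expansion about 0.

343/48

Take the Cauchy product of the two expansions.
[w^0] = 1;  [w^1] = 7/2;  [w^2] = 49/8;  [w^3] = 343/48.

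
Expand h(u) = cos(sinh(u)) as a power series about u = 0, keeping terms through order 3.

1 - u^2/2

Plug the Maclaurin series of the inner function into that of the outer and collect terms.
h(0) = 1
h′(0) = 0
h′′(0) = -1
h′′′(0) = 0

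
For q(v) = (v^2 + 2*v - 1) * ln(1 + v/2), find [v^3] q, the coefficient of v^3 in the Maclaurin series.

5/24

Shift and add copies of the series according to the polynomial's terms.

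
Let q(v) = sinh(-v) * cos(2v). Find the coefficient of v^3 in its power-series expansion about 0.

11/6

Expand each factor separately, then convolve coefficients.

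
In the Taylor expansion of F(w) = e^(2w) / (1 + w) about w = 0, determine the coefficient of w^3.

1/3

Multiply the two series term by term and collect like powers.
F(0) = 1
F′(0) = 1
F′′(0) = 2
F′′′(0) = 2
Then c_k = F^(k)(0)/k! gives each Taylor coefficient.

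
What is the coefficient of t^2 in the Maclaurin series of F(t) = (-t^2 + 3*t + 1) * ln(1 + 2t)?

Distribute the polynomial across the series and collect like powers.

4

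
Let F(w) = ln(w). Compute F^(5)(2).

Compute the successive derivatives at the expansion point and divide by k!.
The coefficient of (w - 2)^5 in the expansion is 1/160, so F^(5)(2) = 5! * (1/160) = 3/4.

3/4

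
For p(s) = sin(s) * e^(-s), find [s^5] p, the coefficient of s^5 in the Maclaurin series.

Take the Cauchy product of the two expansions.
p(0) = 0
p′(0) = 1
p′′(0) = -2
p′′′(0) = 2
p^(4)(0) = 0
p^(5)(0) = -4
Dividing each by k! gives the coefficients c_0, ..., c_5.

-1/30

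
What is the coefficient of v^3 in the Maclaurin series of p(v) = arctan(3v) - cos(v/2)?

-9

Expand each term separately and add.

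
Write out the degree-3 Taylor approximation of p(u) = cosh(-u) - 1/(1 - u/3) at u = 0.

-u^3/27 + 7*u^2/18 - u/3

Add the two expansions coefficient-wise.
p(0) = 0
p′(0) = -1/3
p′′(0) = 7/9
p′′′(0) = -2/9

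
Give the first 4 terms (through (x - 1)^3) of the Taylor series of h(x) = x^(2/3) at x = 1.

Differentiate repeatedly and evaluate at the center.
h(1) = 1
h′(1) = 2/3
h′′(1) = -2/9
h′′′(1) = 8/27
Dividing each by k! gives the coefficients c_0, ..., c_3.

4*(x - 1)^3/81 - (x - 1)^2/9 + 2*(x - 1)/3 + 1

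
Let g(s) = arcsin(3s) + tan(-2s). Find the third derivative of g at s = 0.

11

Combine the two series term by term.
The coefficient of s^3 in the expansion is 11/6, so g′′′(0) = 3! * (11/6) = 11.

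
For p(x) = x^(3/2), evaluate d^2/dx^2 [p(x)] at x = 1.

3/4

From the series, [(x - 1)^2] p = 3/8; multiply by 2! = 2 to get 3/4.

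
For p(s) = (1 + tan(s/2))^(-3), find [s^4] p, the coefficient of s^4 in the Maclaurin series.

Compose series: expand the inner function first, then feed it into the outer expansion.
p(0) = 1
p′(0) = -3/2
p′′(0) = 3
p′′′(0) = -33/4
p^(4)(0) = 57/2
Dividing each by k! gives the coefficients c_0, ..., c_4.

19/16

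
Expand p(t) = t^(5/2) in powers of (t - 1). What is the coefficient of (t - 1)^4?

Compute the successive derivatives at the expansion point and divide by k!.
[(t - 1)^0] = 1;  [(t - 1)^1] = 5/2;  [(t - 1)^2] = 15/8;  [(t - 1)^3] = 5/16;  [(t - 1)^4] = -5/128.
So c_4 = p^(4)(1)/4! = -5/128.

-5/128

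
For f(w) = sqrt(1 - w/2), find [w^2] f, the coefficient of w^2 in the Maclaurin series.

[w^0] = 1;  [w^1] = -1/4;  [w^2] = -1/32.
So c_2 = f′′(0)/2! = -1/32.

-1/32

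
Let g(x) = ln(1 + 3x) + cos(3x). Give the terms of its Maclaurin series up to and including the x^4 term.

Add the two expansions coefficient-wise.
g(0) = 1
g′(0) = 3
g′′(0) = -18
g′′′(0) = 54
g^(4)(0) = -405

-135*x^4/8 + 9*x^3 - 9*x^2 + 3*x + 1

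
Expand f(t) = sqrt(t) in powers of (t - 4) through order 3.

f(4) = 2
f′(4) = 1/4
f′′(4) = -1/32
f′′′(4) = 3/256

(t - 4)^3/512 - (t - 4)^2/64 + (t - 4)/4 + 2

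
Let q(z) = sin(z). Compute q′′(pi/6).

Apply the Taylor formula c_k = f^(k)(a)/k!.
From the series, [(z - pi/6)^2] q = -1/4; multiply by 2! = 2 to get -1/2.

-1/2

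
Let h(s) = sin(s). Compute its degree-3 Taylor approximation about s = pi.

(s - pi)^3/6 - (s - pi)

Compute the successive derivatives at the expansion point and divide by k!.
h(pi) = 0
h′(pi) = -1
h′′(pi) = 0
h′′′(pi) = 1
Dividing each by k! gives the coefficients c_0, ..., c_3.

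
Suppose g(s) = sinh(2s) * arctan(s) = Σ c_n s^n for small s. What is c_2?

2

Write out both Maclaurin series and multiply, keeping only the needed powers.
g(0) = 0
g′(0) = 0
g′′(0) = 4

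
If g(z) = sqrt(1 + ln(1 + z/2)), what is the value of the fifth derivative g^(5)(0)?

Compose series: expand the inner function first, then feed it into the outer expansion.
The coefficient of z^5 in the expansion is 1609/122880, so g^(5)(0) = 5! * (1609/122880) = 1609/1024.

1609/1024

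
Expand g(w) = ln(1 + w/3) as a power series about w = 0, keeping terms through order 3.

w^3/81 - w^2/18 + w/3

g(0) = 0
g′(0) = 1/3
g′′(0) = -1/9
g′′′(0) = 2/27
Dividing each by k! gives the coefficients c_0, ..., c_3.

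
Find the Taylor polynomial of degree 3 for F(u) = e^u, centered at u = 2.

[(u - 2)^0] = e^(2);  [(u - 2)^1] = e^(2);  [(u - 2)^2] = e^(2)/2;  [(u - 2)^3] = e^(2)/6.

(u - 2)^3*e^(2)/6 + (u - 2)^2*e^(2)/2 + (u - 2)*e^(2) + e^(2)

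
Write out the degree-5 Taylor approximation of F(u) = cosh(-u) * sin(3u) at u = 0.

-u^5/10 - 3*u^3 + 3*u

Expand each factor separately, then convolve coefficients.
F(0) = 0
F′(0) = 3
F′′(0) = 0
F′′′(0) = -18
F^(4)(0) = 0
F^(5)(0) = -12
Then c_k = F^(k)(0)/k! gives each Taylor coefficient.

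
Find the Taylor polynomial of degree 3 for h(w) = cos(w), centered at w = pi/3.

Compute the successive derivatives at the expansion point and divide by k!.
h(pi/3) = 1/2
h′(pi/3) = -sqrt(3)/2
h′′(pi/3) = -1/2
h′′′(pi/3) = sqrt(3)/2

sqrt(3)*(w - pi/3)^3/12 - (w - pi/3)^2/4 - sqrt(3)*(w - pi/3)/2 + 1/2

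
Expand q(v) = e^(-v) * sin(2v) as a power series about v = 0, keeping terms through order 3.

Expand each factor separately, then convolve coefficients.
q(0) = 0
q′(0) = 2
q′′(0) = -4
q′′′(0) = -2

-v^3/3 - 2*v^2 + 2*v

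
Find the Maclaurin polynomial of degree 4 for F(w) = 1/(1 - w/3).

Apply the Taylor formula c_k = f^(k)(a)/k!.
F(0) = 1
F′(0) = 1/3
F′′(0) = 2/9
F′′′(0) = 2/9
F^(4)(0) = 8/27
Dividing each by k! gives the coefficients c_0, ..., c_4.

w^4/81 + w^3/27 + w^2/9 + w/3 + 1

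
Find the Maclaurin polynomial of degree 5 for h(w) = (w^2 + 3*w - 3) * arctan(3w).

Distribute the polynomial across the series and collect like powers.
h(0) = 0
h′(0) = -9
h′′(0) = 18
h′′′(0) = 180
h^(4)(0) = -648
h^(5)(0) = -18576

-774*w^5/5 - 27*w^4 + 30*w^3 + 9*w^2 - 9*w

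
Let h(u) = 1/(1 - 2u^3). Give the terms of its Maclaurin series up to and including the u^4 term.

Compute the successive derivatives at the expansion point and divide by k!.
h(0) = 1
h′(0) = 0
h′′(0) = 0
h′′′(0) = 12
h^(4)(0) = 0
The Taylor polynomial is Σ h^(k)(0)/k! · u^k.

2*u^3 + 1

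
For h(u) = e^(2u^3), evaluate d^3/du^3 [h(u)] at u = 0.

12

Apply the Taylor formula c_k = f^(k)(a)/k!.
From the series, [u^3] h = 2; multiply by 3! = 6 to get 12.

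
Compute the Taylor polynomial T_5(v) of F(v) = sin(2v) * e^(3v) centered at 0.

61*v^5/60 + 5*v^4 + 23*v^3/3 + 6*v^2 + 2*v

Expand each factor separately, then convolve coefficients.
F(0) = 0
F′(0) = 2
F′′(0) = 12
F′′′(0) = 46
F^(4)(0) = 120
F^(5)(0) = 122
Dividing each by k! gives the coefficients c_0, ..., c_5.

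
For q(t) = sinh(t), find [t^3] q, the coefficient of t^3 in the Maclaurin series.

1/6

Compute the successive derivatives at the expansion point and divide by k!.
So c_3 = q′′′(0)/3! = 1/6.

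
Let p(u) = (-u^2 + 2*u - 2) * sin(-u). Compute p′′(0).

-4

Multiply each power in the prefactor through the base expansion.
The coefficient of u^2 in the expansion is -2, so p′′(0) = 2! * (-2) = -4.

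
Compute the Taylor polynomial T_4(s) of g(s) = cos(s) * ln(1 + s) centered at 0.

Write out both Maclaurin series and multiply, keeping only the needed powers.

-s^3/6 - s^2/2 + s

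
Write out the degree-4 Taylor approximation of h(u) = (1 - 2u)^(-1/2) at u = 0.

h(0) = 1
h′(0) = 1
h′′(0) = 3
h′′′(0) = 15
h^(4)(0) = 105

35*u^4/8 + 5*u^3/2 + 3*u^2/2 + u + 1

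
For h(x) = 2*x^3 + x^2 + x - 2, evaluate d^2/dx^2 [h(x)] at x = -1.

The coefficient of (x + 1)^2 in the expansion is -5, so h′′(-1) = 2! * (-5) = -10.

-10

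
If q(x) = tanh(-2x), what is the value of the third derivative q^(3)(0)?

Apply the Taylor formula c_k = f^(k)(a)/k!.
From the series, [x^3] q = 8/3; multiply by 3! = 6 to get 16.

16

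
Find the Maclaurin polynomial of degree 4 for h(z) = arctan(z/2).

-z^3/24 + z/2

Use the known series and substitute for the argument.
h(0) = 0
h′(0) = 1/2
h′′(0) = 0
h′′′(0) = -1/4
h^(4)(0) = 0
The Taylor polynomial is Σ h^(k)(0)/k! · z^k.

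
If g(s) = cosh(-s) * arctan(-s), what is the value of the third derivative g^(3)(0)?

Expand each factor separately, then convolve coefficients.
From the series, [s^3] g = -1/6; multiply by 3! = 6 to get -1.

-1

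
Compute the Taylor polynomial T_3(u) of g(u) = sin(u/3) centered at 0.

-u^3/162 + u/3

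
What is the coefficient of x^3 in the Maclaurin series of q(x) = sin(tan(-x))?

-1/6

Substitute the inner expansion into the outer series and collect powers.
q(0) = 0
q′(0) = -1
q′′(0) = 0
q′′′(0) = -1
The Taylor polynomial is Σ q^(k)(0)/k! · x^k.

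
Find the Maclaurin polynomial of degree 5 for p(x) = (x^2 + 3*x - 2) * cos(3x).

81*x^5/8 - 45*x^4/4 - 27*x^3/2 + 10*x^2 + 3*x - 2

Multiply each power in the prefactor through the base expansion.
[x^0] = -2;  [x^1] = 3;  [x^2] = 10;  [x^3] = -27/2;  [x^4] = -45/4;  [x^5] = 81/8.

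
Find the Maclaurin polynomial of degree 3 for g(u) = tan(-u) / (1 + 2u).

-13*u^3/3 + 2*u^2 - u

Expand each factor separately, then convolve coefficients.
g(0) = 0
g′(0) = -1
g′′(0) = 4
g′′′(0) = -26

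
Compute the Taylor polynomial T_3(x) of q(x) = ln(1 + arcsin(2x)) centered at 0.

Plug the Maclaurin series of the inner function into that of the outer and collect terms.
q(0) = 0
q′(0) = 2
q′′(0) = -4
q′′′(0) = 24
The Taylor polynomial is Σ q^(k)(0)/k! · x^k.

4*x^3 - 2*x^2 + 2*x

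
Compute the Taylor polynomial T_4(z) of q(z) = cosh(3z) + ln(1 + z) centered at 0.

25*z^4/8 + z^3/3 + 4*z^2 + z + 1

Combine the two series term by term.
[z^0] = 1;  [z^1] = 1;  [z^2] = 4;  [z^3] = 1/3;  [z^4] = 25/8.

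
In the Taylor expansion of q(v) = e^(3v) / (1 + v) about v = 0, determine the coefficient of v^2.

5/2

Write out both Maclaurin series and multiply, keeping only the needed powers.
q(0) = 1
q′(0) = 2
q′′(0) = 5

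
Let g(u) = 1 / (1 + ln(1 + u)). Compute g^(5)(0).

Expand as Σ (-1)^k u^k with u equal to the inner function's series.
From the series, [u^5] g = -347/60; multiply by 5! = 120 to get -694.

-694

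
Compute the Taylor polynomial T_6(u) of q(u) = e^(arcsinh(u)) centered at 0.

Plug the Maclaurin series of the inner function into that of the outer and collect terms.
q(0) = 1
q′(0) = 1
q′′(0) = 1
q′′′(0) = 0
q^(4)(0) = -3
q^(5)(0) = 0
q^(6)(0) = 45

u^6/16 - u^4/8 + u^2/2 + u + 1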